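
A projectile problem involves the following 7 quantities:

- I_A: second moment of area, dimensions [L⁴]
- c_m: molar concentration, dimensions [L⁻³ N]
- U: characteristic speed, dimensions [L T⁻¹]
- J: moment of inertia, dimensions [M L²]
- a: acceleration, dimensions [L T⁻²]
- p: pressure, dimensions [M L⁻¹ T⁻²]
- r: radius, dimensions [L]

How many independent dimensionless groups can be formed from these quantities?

3

There are 7 variables and 4 base dimensions (M, L, T, N).
The dimension matrix has rank 4.
Independent dimensionless groups: 7 − 4 = 3.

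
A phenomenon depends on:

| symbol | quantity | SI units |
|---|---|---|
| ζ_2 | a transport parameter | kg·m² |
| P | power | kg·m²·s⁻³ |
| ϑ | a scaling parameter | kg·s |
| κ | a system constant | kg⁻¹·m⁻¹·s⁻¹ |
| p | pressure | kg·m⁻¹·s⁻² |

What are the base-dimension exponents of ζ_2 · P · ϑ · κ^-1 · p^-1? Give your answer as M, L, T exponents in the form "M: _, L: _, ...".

Collect each base-dimension exponent across the product:
  M: (1) + (1) + (1) − (-1) − (1) = 3
  L: (2) + (2) + (0) − (-1) − (-1) = 6
  T: (0) + (-3) + (1) − (-1) − (-2) = 1
So the dimensions are [M³ L⁶ T].

M: 3, L: 6, T: 1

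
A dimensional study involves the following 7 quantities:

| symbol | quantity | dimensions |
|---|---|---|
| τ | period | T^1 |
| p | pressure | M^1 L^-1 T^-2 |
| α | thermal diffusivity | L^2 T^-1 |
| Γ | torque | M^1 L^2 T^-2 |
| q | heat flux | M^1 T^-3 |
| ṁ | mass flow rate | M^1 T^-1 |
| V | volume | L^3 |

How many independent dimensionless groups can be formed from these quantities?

4

There are 7 variables and 3 base dimensions (M, L, T).
The dimension matrix has rank 3.
Independent dimensionless groups: 7 − 3 = 4.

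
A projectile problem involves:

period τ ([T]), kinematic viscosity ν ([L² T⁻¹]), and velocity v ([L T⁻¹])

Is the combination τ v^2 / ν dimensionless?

Sum the exponent of each base dimension across the product:
  L: [τ]_L − [ν]_L + 2·[v]_L = (0) − (2) + 2·(1) = 0
  T: [τ]_T − [ν]_T + 2·[v]_T = (1) − (-1) + 2·(-1) = 0
All base exponents vanish — dimensionless.

yes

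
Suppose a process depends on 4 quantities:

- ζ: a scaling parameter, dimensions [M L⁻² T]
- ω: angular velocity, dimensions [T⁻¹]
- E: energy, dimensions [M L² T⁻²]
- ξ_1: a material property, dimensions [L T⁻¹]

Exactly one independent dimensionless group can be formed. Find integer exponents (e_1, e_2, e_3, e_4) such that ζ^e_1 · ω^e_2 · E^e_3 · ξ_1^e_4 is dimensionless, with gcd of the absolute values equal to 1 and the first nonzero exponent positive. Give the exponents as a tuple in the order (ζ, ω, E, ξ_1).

(1, -1, -1, 4)

M: e_1·(1) + e_2·(0) + e_3·(1) + e_4·(0) = 0
L: e_1·(-2) + e_2·(0) + e_3·(2) + e_4·(1) = 0
T: e_1·(1) + e_2·(-1) + e_3·(-2) + e_4·(-1) = 0
Solving this homogeneous linear system for the smallest-integer solution (first nonzero entry positive) gives (1, -1, -1, 4).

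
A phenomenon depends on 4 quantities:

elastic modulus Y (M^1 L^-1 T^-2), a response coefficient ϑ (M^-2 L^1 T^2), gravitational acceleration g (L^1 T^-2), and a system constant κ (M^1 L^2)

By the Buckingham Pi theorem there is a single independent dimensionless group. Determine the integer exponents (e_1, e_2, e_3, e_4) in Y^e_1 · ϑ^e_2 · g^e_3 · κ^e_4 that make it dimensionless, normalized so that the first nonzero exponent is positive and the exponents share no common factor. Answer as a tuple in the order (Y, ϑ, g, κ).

M: e_1·(1) + e_2·(-2) + e_3·(0) + e_4·(1) = 0
L: e_1·(-1) + e_2·(1) + e_3·(1) + e_4·(2) = 0
T: e_1·(-2) + e_2·(2) + e_3·(-2) + e_4·(0) = 0
Solving this homogeneous linear system for the smallest-integer solution (first nonzero entry positive) gives (3, 2, -1, 1).

(3, 2, -1, 1)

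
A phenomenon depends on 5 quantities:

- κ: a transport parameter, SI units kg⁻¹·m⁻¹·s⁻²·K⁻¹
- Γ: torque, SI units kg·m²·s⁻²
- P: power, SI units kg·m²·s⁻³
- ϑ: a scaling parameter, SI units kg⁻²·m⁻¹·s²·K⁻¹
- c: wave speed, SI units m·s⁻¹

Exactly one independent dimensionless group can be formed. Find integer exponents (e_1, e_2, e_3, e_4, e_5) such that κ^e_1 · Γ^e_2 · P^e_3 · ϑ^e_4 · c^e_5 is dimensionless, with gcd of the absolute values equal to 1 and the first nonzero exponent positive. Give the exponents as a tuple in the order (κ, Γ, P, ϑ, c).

(1, 3, -4, -1, 2)

M: e_1·(-1) + e_2·(1) + e_3·(1) + e_4·(-2) + e_5·(0) = 0
L: e_1·(-1) + e_2·(2) + e_3·(2) + e_4·(-1) + e_5·(1) = 0
T: e_1·(-2) + e_2·(-2) + e_3·(-3) + e_4·(2) + e_5·(-1) = 0
Θ: e_1·(-1) + e_2·(0) + e_3·(0) + e_4·(-1) + e_5·(0) = 0
Solving this homogeneous linear system for the smallest-integer solution (first nonzero entry positive) gives (1, 3, -4, -1, 2).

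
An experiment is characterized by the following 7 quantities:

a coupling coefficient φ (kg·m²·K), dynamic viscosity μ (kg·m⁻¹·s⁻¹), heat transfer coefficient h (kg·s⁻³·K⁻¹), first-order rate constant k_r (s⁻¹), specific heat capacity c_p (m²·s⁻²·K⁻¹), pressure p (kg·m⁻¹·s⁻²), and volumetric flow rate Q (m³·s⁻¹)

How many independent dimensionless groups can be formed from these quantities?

3

There are 7 variables and 4 base dimensions (M, L, T, Θ).
The dimension matrix has rank 4.
Independent dimensionless groups: 7 − 4 = 3.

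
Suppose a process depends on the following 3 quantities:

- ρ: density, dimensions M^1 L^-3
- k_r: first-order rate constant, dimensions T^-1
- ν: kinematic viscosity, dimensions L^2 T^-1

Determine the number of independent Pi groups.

There are 3 variables and 3 base dimensions (M, L, T).
The dimension matrix has rank 3.
Independent dimensionless groups: 3 − 3 = 0.

0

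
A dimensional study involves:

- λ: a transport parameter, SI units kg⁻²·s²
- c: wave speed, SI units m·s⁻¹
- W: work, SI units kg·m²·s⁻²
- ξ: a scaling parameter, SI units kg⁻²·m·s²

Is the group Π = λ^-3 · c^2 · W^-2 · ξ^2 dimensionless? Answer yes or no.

Sum the exponent of each base dimension across the product:
  M: −3·[λ]_M + 2·[c]_M − 2·[W]_M + 2·[ξ]_M = −3·(-2) + 2·(0) − 2·(1) + 2·(-2) = 0
  L: −3·[λ]_L + 2·[c]_L − 2·[W]_L + 2·[ξ]_L = −3·(0) + 2·(1) − 2·(2) + 2·(1) = 0
  T: −3·[λ]_T + 2·[c]_T − 2·[W]_T + 2·[ξ]_T = −3·(2) + 2·(-1) − 2·(-2) + 2·(2) = 0
All base exponents vanish — dimensionless.

yes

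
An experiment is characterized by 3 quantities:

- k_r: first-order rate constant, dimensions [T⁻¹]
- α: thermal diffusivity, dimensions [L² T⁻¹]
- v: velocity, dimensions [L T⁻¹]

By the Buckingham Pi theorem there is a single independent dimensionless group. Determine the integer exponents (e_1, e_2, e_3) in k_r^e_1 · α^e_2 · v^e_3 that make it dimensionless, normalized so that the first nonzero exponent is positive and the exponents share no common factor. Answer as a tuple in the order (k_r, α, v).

(1, 1, -2)

L: e_1·(0) + e_2·(2) + e_3·(1) = 0
T: e_1·(-1) + e_2·(-1) + e_3·(-1) = 0
Solving this homogeneous linear system for the smallest-integer solution (first nonzero entry positive) gives (1, 1, -2).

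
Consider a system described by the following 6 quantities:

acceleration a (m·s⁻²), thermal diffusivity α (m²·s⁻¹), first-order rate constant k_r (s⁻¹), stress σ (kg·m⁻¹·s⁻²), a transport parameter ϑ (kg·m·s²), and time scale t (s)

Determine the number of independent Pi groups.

3

There are 6 variables and 3 base dimensions (M, L, T).
The dimension matrix has rank 3.
Independent dimensionless groups: 6 − 3 = 3.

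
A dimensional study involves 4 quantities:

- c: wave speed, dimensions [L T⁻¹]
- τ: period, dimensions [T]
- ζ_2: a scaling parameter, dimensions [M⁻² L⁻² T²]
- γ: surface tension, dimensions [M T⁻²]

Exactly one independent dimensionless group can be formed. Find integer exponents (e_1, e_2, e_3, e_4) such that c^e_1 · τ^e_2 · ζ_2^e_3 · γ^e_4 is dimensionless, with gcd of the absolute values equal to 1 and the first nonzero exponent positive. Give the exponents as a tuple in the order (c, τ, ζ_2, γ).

M: e_1·(0) + e_2·(0) + e_3·(-2) + e_4·(1) = 0
L: e_1·(1) + e_2·(0) + e_3·(-2) + e_4·(0) = 0
T: e_1·(-1) + e_2·(1) + e_3·(2) + e_4·(-2) = 0
Solving this homogeneous linear system for the smallest-integer solution (first nonzero entry positive) gives (2, 4, 1, 2).

(2, 4, 1, 2)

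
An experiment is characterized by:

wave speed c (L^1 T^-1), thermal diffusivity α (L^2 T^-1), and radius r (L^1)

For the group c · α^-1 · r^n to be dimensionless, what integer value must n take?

1

Balance the L exponent: (1)·n from r, plus (1) − (2) = -1 from the rest, must sum to zero.
n − 1 = 0, so n = 1.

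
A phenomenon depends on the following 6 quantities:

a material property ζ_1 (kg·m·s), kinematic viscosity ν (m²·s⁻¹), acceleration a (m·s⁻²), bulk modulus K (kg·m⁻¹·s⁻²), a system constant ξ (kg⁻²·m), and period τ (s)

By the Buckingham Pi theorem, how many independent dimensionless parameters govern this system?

There are 6 variables and 3 base dimensions (M, L, T).
The dimension matrix has rank 3.
Independent dimensionless groups: 6 − 3 = 3.

3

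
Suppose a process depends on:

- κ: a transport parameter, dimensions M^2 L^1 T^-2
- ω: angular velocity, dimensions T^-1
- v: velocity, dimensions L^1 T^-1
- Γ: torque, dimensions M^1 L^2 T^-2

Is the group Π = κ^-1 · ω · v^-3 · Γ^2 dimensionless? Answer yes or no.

yes

Sum the exponent of each base dimension across the product:
  M: −[κ]_M + [ω]_M − 3·[v]_M + 2·[Γ]_M = −(2) + (0) − 3·(0) + 2·(1) = 0
  L: −[κ]_L + [ω]_L − 3·[v]_L + 2·[Γ]_L = −(1) + (0) − 3·(1) + 2·(2) = 0
  T: −[κ]_T + [ω]_T − 3·[v]_T + 2·[Γ]_T = −(-2) + (-1) − 3·(-1) + 2·(-2) = 0
All base exponents vanish — dimensionless.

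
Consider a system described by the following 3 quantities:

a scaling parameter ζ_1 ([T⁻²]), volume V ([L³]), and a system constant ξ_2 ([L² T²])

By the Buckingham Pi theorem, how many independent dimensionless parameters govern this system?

1

There are 3 variables and 2 base dimensions (L, T).
The dimension matrix has rank 2.
Independent dimensionless groups: 3 − 2 = 1.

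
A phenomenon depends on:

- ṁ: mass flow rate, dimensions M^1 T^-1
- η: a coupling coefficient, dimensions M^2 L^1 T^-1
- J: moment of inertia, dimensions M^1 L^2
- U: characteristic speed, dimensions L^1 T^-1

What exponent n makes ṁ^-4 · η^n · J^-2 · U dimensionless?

Balance the M exponent: (2)·n from η, plus −4·(1) − 2·(1) + (0) = -6 from the rest, must sum to zero.
2n − 6 = 0, so n = 3.

3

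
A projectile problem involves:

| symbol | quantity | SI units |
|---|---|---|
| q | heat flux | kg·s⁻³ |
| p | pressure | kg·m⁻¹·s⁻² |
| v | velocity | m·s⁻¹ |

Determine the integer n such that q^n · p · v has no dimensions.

Balance the M exponent: (1)·n from q, plus (1) + (0) = 1 from the rest, must sum to zero.
n + 1 = 0, so n = -1.

-1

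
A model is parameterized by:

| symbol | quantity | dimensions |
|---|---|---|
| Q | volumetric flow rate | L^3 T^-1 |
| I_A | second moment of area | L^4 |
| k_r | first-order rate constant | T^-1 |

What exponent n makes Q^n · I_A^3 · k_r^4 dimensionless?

-4

Balance the L exponent: (3)·n from Q, plus 3·(4) + 4·(0) = 12 from the rest, must sum to zero.
3n + 12 = 0, so n = -4.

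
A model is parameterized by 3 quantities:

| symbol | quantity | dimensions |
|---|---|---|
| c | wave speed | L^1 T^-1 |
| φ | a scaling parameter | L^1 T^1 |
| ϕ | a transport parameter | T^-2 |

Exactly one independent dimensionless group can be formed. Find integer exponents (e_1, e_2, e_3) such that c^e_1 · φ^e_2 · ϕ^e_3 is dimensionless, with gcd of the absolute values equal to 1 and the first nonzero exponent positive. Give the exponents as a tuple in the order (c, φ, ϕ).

(1, -1, -1)

L: e_1·(1) + e_2·(1) + e_3·(0) = 0
T: e_1·(-1) + e_2·(1) + e_3·(-2) = 0
Solving this homogeneous linear system for the smallest-integer solution (first nonzero entry positive) gives (1, -1, -1).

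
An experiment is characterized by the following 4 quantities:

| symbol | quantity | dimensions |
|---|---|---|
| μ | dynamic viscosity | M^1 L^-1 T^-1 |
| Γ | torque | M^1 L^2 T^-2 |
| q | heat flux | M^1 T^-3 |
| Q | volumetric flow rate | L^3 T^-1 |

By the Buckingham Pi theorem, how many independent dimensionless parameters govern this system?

1

There are 4 variables and 3 base dimensions (M, L, T).
The dimension matrix has rank 3.
Independent dimensionless groups: 4 − 3 = 1.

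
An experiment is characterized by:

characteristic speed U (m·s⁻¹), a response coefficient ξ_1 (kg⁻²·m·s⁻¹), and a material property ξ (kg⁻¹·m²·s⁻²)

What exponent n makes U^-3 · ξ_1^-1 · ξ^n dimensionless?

2

Balance the M exponent: (-1)·n from ξ, plus −3·(0) − (-2) = 2 from the rest, must sum to zero.
−n + 2 = 0, so n = 2.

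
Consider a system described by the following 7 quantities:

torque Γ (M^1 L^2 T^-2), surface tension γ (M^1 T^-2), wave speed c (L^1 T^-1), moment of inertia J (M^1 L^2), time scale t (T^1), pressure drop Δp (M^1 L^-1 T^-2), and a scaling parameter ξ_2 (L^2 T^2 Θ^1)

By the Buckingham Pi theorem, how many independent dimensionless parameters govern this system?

There are 7 variables and 4 base dimensions (M, L, T, Θ).
The dimension matrix has rank 4.
Independent dimensionless groups: 7 − 4 = 3.

3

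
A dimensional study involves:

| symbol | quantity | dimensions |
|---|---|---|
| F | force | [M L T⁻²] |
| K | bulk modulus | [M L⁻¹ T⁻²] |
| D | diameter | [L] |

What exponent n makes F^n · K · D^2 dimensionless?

-1

Balance the M exponent: (1)·n from F, plus (1) + 2·(0) = 1 from the rest, must sum to zero.
n + 1 = 0, so n = -1.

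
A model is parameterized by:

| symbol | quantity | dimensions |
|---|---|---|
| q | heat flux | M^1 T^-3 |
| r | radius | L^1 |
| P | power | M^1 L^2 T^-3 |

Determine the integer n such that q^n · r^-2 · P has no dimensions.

Balance the M exponent: (1)·n from q, plus −2·(0) + (1) = 1 from the rest, must sum to zero.
n + 1 = 0, so n = -1.

-1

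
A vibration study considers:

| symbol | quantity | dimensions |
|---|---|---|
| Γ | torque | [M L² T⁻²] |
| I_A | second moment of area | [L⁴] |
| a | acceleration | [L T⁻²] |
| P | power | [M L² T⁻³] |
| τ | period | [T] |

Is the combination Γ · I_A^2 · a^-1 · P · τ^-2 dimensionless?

Sum the exponent of each base dimension across the product:
  M: [Γ]_M + 2·[I_A]_M − [a]_M + [P]_M − 2·[τ]_M = (1) + 2·(0) − (0) + (1) − 2·(0) = 2
  L: [Γ]_L + 2·[I_A]_L − [a]_L + [P]_L − 2·[τ]_L = (2) + 2·(4) − (1) + (2) − 2·(0) = 11
  T: [Γ]_T + 2·[I_A]_T − [a]_T + [P]_T − 2·[τ]_T = (-2) + 2·(0) − (-2) + (-3) − 2·(1) = -5
Net dimensions [M² L¹¹ T⁻⁵] ≠ [1] — not dimensionless.

no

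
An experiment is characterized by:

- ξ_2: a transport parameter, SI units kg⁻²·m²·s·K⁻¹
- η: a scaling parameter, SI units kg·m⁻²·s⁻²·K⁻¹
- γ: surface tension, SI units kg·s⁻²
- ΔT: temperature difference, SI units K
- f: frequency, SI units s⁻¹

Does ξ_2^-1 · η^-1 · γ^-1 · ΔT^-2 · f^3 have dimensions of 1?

yes

Sum the exponent of each base dimension across the product:
  M: −[ξ_2]_M − [η]_M − [γ]_M − 2·[ΔT]_M + 3·[f]_M = −(-2) − (1) − (1) − 2·(0) + 3·(0) = 0
  L: −[ξ_2]_L − [η]_L − [γ]_L − 2·[ΔT]_L + 3·[f]_L = −(2) − (-2) − (0) − 2·(0) + 3·(0) = 0
  T: −[ξ_2]_T − [η]_T − [γ]_T − 2·[ΔT]_T + 3·[f]_T = −(1) − (-2) − (-2) − 2·(0) + 3·(-1) = 0
  Θ: −[ξ_2]_Θ − [η]_Θ − [γ]_Θ − 2·[ΔT]_Θ + 3·[f]_Θ = −(-1) − (-1) − (0) − 2·(1) + 3·(0) = 0
All base exponents vanish — dimensionless.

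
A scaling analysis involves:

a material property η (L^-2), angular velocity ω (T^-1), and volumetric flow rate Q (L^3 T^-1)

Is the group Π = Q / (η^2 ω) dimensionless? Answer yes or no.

Sum the exponent of each base dimension across the product:
  L: −2·[η]_L − [ω]_L + [Q]_L = −2·(-2) − (0) + (3) = 7
  T: −2·[η]_T − [ω]_T + [Q]_T = −2·(0) − (-1) + (-1) = 0
Net dimensions [L⁷] ≠ [1] — not dimensionless.

no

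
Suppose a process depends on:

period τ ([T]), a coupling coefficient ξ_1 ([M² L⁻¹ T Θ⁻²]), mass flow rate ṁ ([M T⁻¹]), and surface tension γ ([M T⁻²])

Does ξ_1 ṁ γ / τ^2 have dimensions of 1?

Sum the exponent of each base dimension across the product:
  M: −2·[τ]_M + [ξ_1]_M + [ṁ]_M + [γ]_M = −2·(0) + (2) + (1) + (1) = 4
  L: −2·[τ]_L + [ξ_1]_L + [ṁ]_L + [γ]_L = −2·(0) + (-1) + (0) + (0) = -1
  T: −2·[τ]_T + [ξ_1]_T + [ṁ]_T + [γ]_T = −2·(1) + (1) + (-1) + (-2) = -4
  Θ: −2·[τ]_Θ + [ξ_1]_Θ + [ṁ]_Θ + [γ]_Θ = −2·(0) + (-2) + (0) + (0) = -2
Net dimensions [M⁴ L⁻¹ T⁻⁴ Θ⁻²] ≠ [1] — not dimensionless.

no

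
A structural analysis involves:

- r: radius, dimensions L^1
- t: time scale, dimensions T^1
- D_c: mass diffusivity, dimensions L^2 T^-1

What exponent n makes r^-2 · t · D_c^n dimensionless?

1

Balance the L exponent: (2)·n from D_c, plus −2·(1) + (0) = -2 from the rest, must sum to zero.
2n − 2 = 0, so n = 1.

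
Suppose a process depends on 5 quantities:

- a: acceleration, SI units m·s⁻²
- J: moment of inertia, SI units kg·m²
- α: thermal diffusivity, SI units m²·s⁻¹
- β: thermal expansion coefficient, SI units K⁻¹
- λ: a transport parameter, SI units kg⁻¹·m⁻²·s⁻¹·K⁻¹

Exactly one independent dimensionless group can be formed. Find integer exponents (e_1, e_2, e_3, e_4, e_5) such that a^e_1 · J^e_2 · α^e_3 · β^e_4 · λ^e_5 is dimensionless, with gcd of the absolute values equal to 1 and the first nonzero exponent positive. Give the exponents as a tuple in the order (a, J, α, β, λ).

(2, -3, -1, 3, -3)

M: e_1·(0) + e_2·(1) + e_3·(0) + e_4·(0) + e_5·(-1) = 0
L: e_1·(1) + e_2·(2) + e_3·(2) + e_4·(0) + e_5·(-2) = 0
T: e_1·(-2) + e_2·(0) + e_3·(-1) + e_4·(0) + e_5·(-1) = 0
Θ: e_1·(0) + e_2·(0) + e_3·(0) + e_4·(-1) + e_5·(-1) = 0
Solving this homogeneous linear system for the smallest-integer solution (first nonzero entry positive) gives (2, -3, -1, 3, -3).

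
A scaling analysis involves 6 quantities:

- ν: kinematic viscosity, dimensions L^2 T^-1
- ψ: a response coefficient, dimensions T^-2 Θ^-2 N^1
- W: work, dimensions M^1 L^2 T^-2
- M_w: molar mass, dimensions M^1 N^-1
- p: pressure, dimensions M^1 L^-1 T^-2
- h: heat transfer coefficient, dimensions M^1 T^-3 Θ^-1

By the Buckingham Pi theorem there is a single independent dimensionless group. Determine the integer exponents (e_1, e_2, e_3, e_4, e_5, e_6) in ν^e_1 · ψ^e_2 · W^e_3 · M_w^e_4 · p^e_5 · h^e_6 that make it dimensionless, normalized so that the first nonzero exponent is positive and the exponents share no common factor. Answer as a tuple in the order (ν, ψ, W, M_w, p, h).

(2, 1, -1, 1, 2, -2)

M: e_1·(0) + e_2·(0) + e_3·(1) + e_4·(1) + e_5·(1) + e_6·(1) = 0
L: e_1·(2) + e_2·(0) + e_3·(2) + e_4·(0) + e_5·(-1) + e_6·(0) = 0
T: e_1·(-1) + e_2·(-2) + e_3·(-2) + e_4·(0) + e_5·(-2) + e_6·(-3) = 0
Θ: e_1·(0) + e_2·(-2) + e_3·(0) + e_4·(0) + e_5·(0) + e_6·(-1) = 0
N: e_1·(0) + e_2·(1) + e_3·(0) + e_4·(-1) + e_5·(0) + e_6·(0) = 0
Solving this homogeneous linear system for the smallest-integer solution (first nonzero entry positive) gives (2, 1, -1, 1, 2, -2).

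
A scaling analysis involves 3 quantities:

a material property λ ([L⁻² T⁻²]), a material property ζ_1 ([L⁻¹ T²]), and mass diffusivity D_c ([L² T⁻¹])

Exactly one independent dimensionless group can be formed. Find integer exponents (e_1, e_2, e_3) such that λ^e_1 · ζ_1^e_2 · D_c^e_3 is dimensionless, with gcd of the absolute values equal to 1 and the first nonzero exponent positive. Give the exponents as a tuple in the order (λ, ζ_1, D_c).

L: e_1·(-2) + e_2·(-1) + e_3·(2) = 0
T: e_1·(-2) + e_2·(2) + e_3·(-1) = 0
Solving this homogeneous linear system for the smallest-integer solution (first nonzero entry positive) gives (1, 2, 2).

(1, 2, 2)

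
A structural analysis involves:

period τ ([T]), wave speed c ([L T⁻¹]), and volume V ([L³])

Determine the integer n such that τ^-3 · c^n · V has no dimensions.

Balance the L exponent: (1)·n from c, plus −3·(0) + (3) = 3 from the rest, must sum to zero.
n + 3 = 0, so n = -3.

-3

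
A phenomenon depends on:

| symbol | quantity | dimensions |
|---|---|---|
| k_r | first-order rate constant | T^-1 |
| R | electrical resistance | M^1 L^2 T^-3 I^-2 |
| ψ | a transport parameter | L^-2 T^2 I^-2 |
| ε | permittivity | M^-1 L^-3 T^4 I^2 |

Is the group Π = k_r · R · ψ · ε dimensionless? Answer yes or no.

no

Sum the exponent of each base dimension across the product:
  M: [k_r]_M + [R]_M + [ψ]_M + [ε]_M = (0) + (1) + (0) + (-1) = 0
  L: [k_r]_L + [R]_L + [ψ]_L + [ε]_L = (0) + (2) + (-2) + (-3) = -3
  T: [k_r]_T + [R]_T + [ψ]_T + [ε]_T = (-1) + (-3) + (2) + (4) = 2
  I: [k_r]_I + [R]_I + [ψ]_I + [ε]_I = (0) + (-2) + (-2) + (2) = -2
Net dimensions [L⁻³ T² I⁻²] ≠ [1] — not dimensionless.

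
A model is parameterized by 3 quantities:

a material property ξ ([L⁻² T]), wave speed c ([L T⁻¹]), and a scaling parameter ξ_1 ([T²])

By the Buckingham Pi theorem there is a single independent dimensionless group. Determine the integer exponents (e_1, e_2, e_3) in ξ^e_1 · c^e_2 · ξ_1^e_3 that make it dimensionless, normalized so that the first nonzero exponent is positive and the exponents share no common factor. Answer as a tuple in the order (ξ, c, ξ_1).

(2, 4, 1)

L: e_1·(-2) + e_2·(1) + e_3·(0) = 0
T: e_1·(1) + e_2·(-1) + e_3·(2) = 0
Solving this homogeneous linear system for the smallest-integer solution (first nonzero entry positive) gives (2, 4, 1).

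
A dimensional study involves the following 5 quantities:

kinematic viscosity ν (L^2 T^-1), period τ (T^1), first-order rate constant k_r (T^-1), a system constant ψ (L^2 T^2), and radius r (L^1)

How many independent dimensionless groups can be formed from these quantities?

There are 5 variables and 2 base dimensions (L, T).
The dimension matrix has rank 2.
Independent dimensionless groups: 5 − 2 = 3.

3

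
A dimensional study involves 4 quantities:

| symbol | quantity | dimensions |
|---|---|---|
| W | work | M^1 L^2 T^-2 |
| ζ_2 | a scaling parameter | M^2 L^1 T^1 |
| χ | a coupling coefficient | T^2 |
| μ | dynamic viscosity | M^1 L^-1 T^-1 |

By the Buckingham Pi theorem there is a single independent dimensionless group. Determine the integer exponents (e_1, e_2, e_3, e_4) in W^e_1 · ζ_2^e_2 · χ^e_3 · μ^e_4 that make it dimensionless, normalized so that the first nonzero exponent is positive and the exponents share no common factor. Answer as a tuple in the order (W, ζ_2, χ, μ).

M: e_1·(1) + e_2·(2) + e_3·(0) + e_4·(1) = 0
L: e_1·(2) + e_2·(1) + e_3·(0) + e_4·(-1) = 0
T: e_1·(-2) + e_2·(1) + e_3·(2) + e_4·(-1) = 0
Solving this homogeneous linear system for the smallest-integer solution (first nonzero entry positive) gives (1, -1, 2, 1).

(1, -1, 2, 1)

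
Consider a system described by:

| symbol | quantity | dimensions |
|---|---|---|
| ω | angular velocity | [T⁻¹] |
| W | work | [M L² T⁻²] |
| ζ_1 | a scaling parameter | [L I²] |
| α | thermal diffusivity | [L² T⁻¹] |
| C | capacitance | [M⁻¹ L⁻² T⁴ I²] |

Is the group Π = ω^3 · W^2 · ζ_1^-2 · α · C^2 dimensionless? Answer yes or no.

yes

Sum the exponent of each base dimension across the product:
  M: 3·[ω]_M + 2·[W]_M − 2·[ζ_1]_M + [α]_M + 2·[C]_M = 3·(0) + 2·(1) − 2·(0) + (0) + 2·(-1) = 0
  L: 3·[ω]_L + 2·[W]_L − 2·[ζ_1]_L + [α]_L + 2·[C]_L = 3·(0) + 2·(2) − 2·(1) + (2) + 2·(-2) = 0
  T: 3·[ω]_T + 2·[W]_T − 2·[ζ_1]_T + [α]_T + 2·[C]_T = 3·(-1) + 2·(-2) − 2·(0) + (-1) + 2·(4) = 0
  I: 3·[ω]_I + 2·[W]_I − 2·[ζ_1]_I + [α]_I + 2·[C]_I = 3·(0) + 2·(0) − 2·(2) + (0) + 2·(2) = 0
All base exponents vanish — dimensionless.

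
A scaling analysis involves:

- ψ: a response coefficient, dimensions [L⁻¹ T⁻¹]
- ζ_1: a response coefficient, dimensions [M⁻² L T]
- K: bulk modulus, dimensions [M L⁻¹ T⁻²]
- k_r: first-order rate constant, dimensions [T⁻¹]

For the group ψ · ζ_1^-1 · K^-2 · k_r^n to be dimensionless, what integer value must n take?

2

Balance the T exponent: (-1)·n from k_r, plus (-1) − (1) − 2·(-2) = 2 from the rest, must sum to zero.
−n + 2 = 0, so n = 2.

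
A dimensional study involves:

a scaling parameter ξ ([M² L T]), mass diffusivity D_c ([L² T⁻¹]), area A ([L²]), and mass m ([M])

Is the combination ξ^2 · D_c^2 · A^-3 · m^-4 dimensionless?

yes

Sum the exponent of each base dimension across the product:
  M: 2·[ξ]_M + 2·[D_c]_M − 3·[A]_M − 4·[m]_M = 2·(2) + 2·(0) − 3·(0) − 4·(1) = 0
  L: 2·[ξ]_L + 2·[D_c]_L − 3·[A]_L − 4·[m]_L = 2·(1) + 2·(2) − 3·(2) − 4·(0) = 0
  T: 2·[ξ]_T + 2·[D_c]_T − 3·[A]_T − 4·[m]_T = 2·(1) + 2·(-1) − 3·(0) − 4·(0) = 0
All base exponents vanish — dimensionless.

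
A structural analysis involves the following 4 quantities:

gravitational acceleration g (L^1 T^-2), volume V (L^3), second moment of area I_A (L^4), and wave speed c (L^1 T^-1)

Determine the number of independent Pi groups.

2

There are 4 variables and 2 base dimensions (L, T).
The dimension matrix has rank 2.
Independent dimensionless groups: 4 − 2 = 2.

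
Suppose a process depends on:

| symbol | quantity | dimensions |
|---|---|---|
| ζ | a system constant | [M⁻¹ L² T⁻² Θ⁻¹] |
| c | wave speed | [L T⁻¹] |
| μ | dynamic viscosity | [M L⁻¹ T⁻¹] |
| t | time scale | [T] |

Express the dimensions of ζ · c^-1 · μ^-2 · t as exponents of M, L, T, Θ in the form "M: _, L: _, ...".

Collect each base-dimension exponent across the product:
  M: (-1) − (0) − 2·(1) + (0) = -3
  L: (2) − (1) − 2·(-1) + (0) = 3
  T: (-2) − (-1) − 2·(-1) + (1) = 2
  Θ: (-1) − (0) − 2·(0) + (0) = -1
So the dimensions are [M⁻³ L³ T² Θ⁻¹].

M: -3, L: 3, T: 2, Θ: -1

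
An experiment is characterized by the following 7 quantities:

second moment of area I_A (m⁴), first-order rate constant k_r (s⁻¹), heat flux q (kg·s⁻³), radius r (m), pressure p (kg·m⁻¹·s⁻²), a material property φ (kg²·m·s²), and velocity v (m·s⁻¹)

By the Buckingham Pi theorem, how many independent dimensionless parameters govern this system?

There are 7 variables and 3 base dimensions (M, L, T).
The dimension matrix has rank 3.
Independent dimensionless groups: 7 − 3 = 4.

4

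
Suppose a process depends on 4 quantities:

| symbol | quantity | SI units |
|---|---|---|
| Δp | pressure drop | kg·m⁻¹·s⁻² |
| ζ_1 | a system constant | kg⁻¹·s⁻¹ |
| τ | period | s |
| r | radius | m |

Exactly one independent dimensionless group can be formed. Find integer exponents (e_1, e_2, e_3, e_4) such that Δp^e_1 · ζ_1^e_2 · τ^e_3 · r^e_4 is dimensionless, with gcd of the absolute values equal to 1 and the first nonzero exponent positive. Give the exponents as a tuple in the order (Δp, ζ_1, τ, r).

M: e_1·(1) + e_2·(-1) + e_3·(0) + e_4·(0) = 0
L: e_1·(-1) + e_2·(0) + e_3·(0) + e_4·(1) = 0
T: e_1·(-2) + e_2·(-1) + e_3·(1) + e_4·(0) = 0
Solving this homogeneous linear system for the smallest-integer solution (first nonzero entry positive) gives (1, 1, 3, 1).

(1, 1, 3, 1)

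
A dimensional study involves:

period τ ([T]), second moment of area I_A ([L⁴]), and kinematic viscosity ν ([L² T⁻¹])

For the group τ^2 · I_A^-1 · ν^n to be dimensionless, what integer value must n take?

2

Balance the L exponent: (2)·n from ν, plus 2·(0) − (4) = -4 from the rest, must sum to zero.
2n − 4 = 0, so n = 2.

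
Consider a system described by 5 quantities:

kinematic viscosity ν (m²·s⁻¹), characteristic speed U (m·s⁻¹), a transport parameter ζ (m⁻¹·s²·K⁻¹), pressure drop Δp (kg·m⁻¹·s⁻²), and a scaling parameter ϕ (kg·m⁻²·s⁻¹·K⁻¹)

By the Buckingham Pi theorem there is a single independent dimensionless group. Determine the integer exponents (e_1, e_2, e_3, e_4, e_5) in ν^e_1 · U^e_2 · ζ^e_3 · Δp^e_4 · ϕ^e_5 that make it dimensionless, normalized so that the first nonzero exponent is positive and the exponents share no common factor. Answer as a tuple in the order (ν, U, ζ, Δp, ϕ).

M: e_1·(0) + e_2·(0) + e_3·(0) + e_4·(1) + e_5·(1) = 0
L: e_1·(2) + e_2·(1) + e_3·(-1) + e_4·(-1) + e_5·(-2) = 0
T: e_1·(-1) + e_2·(-1) + e_3·(2) + e_4·(-2) + e_5·(-1) = 0
Θ: e_1·(0) + e_2·(0) + e_3·(-1) + e_4·(0) + e_5·(-1) = 0
Solving this homogeneous linear system for the smallest-integer solution (first nonzero entry positive) gives (1, -2, -1, -1, 1).

(1, -2, -1, -1, 1)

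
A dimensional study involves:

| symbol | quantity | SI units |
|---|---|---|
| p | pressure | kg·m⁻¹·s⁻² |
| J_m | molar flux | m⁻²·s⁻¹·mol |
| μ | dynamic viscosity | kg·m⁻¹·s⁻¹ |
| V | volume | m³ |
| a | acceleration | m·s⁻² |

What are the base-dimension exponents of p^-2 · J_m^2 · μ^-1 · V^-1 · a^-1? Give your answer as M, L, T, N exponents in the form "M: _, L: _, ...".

M: -3, L: -5, T: 5, N: 2

Collect each base-dimension exponent across the product:
  M: −2·(1) + 2·(0) − (1) − (0) − (0) = -3
  L: −2·(-1) + 2·(-2) − (-1) − (3) − (1) = -5
  T: −2·(-2) + 2·(-1) − (-1) − (0) − (-2) = 5
  N: −2·(0) + 2·(1) − (0) − (0) − (0) = 2
So the dimensions are [M⁻³ L⁻⁵ T⁵ N²].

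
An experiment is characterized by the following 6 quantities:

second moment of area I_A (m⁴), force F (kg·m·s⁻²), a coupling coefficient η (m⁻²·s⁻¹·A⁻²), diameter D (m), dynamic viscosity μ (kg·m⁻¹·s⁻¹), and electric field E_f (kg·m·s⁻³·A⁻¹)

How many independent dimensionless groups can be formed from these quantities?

2

There are 6 variables and 4 base dimensions (M, L, T, I).
The dimension matrix has rank 4.
Independent dimensionless groups: 6 − 4 = 2.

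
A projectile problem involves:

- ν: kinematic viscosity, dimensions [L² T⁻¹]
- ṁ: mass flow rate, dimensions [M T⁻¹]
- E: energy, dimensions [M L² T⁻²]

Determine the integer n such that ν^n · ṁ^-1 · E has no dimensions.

-1

Balance the L exponent: (2)·n from ν, plus −(0) + (2) = 2 from the rest, must sum to zero.
2n + 2 = 0, so n = -1.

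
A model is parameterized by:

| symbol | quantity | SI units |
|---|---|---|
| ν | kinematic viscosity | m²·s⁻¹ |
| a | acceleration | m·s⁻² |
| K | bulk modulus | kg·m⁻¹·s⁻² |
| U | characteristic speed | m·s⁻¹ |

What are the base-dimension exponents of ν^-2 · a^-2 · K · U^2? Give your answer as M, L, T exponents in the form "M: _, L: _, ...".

Collect each base-dimension exponent across the product:
  M: −2·(0) − 2·(0) + (1) + 2·(0) = 1
  L: −2·(2) − 2·(1) + (-1) + 2·(1) = -5
  T: −2·(-1) − 2·(-2) + (-2) + 2·(-1) = 2
So the dimensions are [M L⁻⁵ T²].

M: 1, L: -5, T: 2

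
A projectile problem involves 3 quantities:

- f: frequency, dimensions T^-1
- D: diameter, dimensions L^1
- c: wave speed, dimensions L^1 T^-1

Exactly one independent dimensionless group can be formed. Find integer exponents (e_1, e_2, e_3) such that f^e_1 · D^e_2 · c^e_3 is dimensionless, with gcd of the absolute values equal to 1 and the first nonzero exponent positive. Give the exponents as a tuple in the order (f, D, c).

L: e_1·(0) + e_2·(1) + e_3·(1) = 0
T: e_1·(-1) + e_2·(0) + e_3·(-1) = 0
Solving this homogeneous linear system for the smallest-integer solution (first nonzero entry positive) gives (1, 1, -1).

(1, 1, -1)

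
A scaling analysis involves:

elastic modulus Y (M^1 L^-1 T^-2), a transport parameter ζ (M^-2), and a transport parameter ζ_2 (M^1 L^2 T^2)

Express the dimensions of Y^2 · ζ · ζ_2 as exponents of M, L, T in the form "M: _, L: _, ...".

Collect each base-dimension exponent across the product:
  M: 2·(1) + (-2) + (1) = 1
  L: 2·(-1) + (0) + (2) = 0
  T: 2·(-2) + (0) + (2) = -2
So the dimensions are [M T⁻²].

M: 1, L: 0, T: -2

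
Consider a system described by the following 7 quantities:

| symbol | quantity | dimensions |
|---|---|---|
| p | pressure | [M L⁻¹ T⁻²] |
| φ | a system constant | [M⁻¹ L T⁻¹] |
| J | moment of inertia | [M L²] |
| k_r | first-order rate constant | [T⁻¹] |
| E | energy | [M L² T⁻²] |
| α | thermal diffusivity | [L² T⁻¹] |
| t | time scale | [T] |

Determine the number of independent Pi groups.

There are 7 variables and 3 base dimensions (M, L, T).
The dimension matrix has rank 3.
Independent dimensionless groups: 7 − 3 = 4.

4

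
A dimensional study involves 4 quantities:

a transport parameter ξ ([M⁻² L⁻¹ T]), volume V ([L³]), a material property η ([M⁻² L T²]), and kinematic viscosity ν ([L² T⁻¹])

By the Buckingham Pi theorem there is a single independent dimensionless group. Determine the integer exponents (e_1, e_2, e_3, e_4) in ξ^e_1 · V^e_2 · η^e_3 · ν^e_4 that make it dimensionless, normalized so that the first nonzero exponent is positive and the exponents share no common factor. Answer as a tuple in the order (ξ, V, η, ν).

(3, 4, -3, -3)

M: e_1·(-2) + e_2·(0) + e_3·(-2) + e_4·(0) = 0
L: e_1·(-1) + e_2·(3) + e_3·(1) + e_4·(2) = 0
T: e_1·(1) + e_2·(0) + e_3·(2) + e_4·(-1) = 0
Solving this homogeneous linear system for the smallest-integer solution (first nonzero entry positive) gives (3, 4, -3, -3).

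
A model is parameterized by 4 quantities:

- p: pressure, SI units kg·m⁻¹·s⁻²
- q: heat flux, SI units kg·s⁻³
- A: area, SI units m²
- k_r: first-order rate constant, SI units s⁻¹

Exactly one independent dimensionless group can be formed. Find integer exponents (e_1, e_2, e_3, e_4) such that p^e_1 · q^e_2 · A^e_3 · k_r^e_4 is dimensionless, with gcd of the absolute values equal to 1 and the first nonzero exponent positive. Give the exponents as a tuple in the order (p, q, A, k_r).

M: e_1·(1) + e_2·(1) + e_3·(0) + e_4·(0) = 0
L: e_1·(-1) + e_2·(0) + e_3·(2) + e_4·(0) = 0
T: e_1·(-2) + e_2·(-3) + e_3·(0) + e_4·(-1) = 0
Solving this homogeneous linear system for the smallest-integer solution (first nonzero entry positive) gives (2, -2, 1, 2).

(2, -2, 1, 2)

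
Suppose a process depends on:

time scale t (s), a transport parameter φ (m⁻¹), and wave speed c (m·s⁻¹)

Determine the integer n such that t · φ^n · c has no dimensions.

Balance the L exponent: (-1)·n from φ, plus (0) + (1) = 1 from the rest, must sum to zero.
−n + 1 = 0, so n = 1.

1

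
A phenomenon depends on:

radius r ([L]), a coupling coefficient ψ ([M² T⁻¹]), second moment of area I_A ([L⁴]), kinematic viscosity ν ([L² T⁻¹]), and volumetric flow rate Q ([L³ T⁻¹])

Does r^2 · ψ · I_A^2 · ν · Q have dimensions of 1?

no

Sum the exponent of each base dimension across the product:
  M: 2·[r]_M + [ψ]_M + 2·[I_A]_M + [ν]_M + [Q]_M = 2·(0) + (2) + 2·(0) + (0) + (0) = 2
  L: 2·[r]_L + [ψ]_L + 2·[I_A]_L + [ν]_L + [Q]_L = 2·(1) + (0) + 2·(4) + (2) + (3) = 15
  T: 2·[r]_T + [ψ]_T + 2·[I_A]_T + [ν]_T + [Q]_T = 2·(0) + (-1) + 2·(0) + (-1) + (-1) = -3
Net dimensions [M² L¹⁵ T⁻³] ≠ [1] — not dimensionless.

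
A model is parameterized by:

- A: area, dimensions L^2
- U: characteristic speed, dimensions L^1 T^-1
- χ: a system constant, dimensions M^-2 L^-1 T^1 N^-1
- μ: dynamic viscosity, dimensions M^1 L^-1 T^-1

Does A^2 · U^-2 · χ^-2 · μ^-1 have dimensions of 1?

Sum the exponent of each base dimension across the product:
  M: 2·[A]_M − 2·[U]_M − 2·[χ]_M − [μ]_M = 2·(0) − 2·(0) − 2·(-2) − (1) = 3
  L: 2·[A]_L − 2·[U]_L − 2·[χ]_L − [μ]_L = 2·(2) − 2·(1) − 2·(-1) − (-1) = 5
  T: 2·[A]_T − 2·[U]_T − 2·[χ]_T − [μ]_T = 2·(0) − 2·(-1) − 2·(1) − (-1) = 1
  N: 2·[A]_N − 2·[U]_N − 2·[χ]_N − [μ]_N = 2·(0) − 2·(0) − 2·(-1) − (0) = 2
Net dimensions [M³ L⁵ T N²] ≠ [1] — not dimensionless.

no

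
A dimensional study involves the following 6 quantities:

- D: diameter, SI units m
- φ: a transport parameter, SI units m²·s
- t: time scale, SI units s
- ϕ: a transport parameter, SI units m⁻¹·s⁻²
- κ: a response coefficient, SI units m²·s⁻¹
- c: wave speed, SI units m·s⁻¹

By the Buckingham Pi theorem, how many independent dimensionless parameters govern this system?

There are 6 variables and 2 base dimensions (L, T).
The dimension matrix has rank 2.
Independent dimensionless groups: 6 − 2 = 4.

4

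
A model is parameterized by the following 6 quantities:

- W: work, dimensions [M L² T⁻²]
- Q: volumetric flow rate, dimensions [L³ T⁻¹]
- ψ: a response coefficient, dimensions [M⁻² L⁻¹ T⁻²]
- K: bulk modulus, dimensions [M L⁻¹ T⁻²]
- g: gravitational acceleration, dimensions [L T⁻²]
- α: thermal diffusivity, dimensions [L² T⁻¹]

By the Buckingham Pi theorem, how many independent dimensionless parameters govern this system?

3

There are 6 variables and 3 base dimensions (M, L, T).
The dimension matrix has rank 3.
Independent dimensionless groups: 6 − 3 = 3.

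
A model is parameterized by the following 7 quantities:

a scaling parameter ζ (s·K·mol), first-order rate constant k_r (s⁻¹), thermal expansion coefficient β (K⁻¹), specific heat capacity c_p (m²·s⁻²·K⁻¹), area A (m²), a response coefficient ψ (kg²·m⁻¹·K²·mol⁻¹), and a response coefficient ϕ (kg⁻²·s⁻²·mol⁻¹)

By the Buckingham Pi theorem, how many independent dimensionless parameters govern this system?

There are 7 variables and 5 base dimensions (M, L, T, Θ, N).
The dimension matrix has rank 5.
Independent dimensionless groups: 7 − 5 = 2.

2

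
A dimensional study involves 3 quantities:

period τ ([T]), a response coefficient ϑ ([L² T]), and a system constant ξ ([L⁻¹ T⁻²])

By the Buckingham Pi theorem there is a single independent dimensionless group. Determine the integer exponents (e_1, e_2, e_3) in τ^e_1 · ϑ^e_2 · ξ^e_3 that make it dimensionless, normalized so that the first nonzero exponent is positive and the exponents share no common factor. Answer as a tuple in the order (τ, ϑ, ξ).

L: e_1·(0) + e_2·(2) + e_3·(-1) = 0
T: e_1·(1) + e_2·(1) + e_3·(-2) = 0
Solving this homogeneous linear system for the smallest-integer solution (first nonzero entry positive) gives (3, 1, 2).

(3, 1, 2)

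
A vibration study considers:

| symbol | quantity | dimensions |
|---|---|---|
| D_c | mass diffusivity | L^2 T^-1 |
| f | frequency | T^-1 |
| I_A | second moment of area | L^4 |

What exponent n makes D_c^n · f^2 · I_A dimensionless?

Balance the L exponent: (2)·n from D_c, plus 2·(0) + (4) = 4 from the rest, must sum to zero.
2n + 4 = 0, so n = -2.

-2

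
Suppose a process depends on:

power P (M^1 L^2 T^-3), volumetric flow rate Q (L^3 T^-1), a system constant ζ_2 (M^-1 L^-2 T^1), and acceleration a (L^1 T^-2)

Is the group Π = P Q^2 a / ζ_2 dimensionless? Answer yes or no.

Sum the exponent of each base dimension across the product:
  M: [P]_M + 2·[Q]_M − [ζ_2]_M + [a]_M = (1) + 2·(0) − (-1) + (0) = 2
  L: [P]_L + 2·[Q]_L − [ζ_2]_L + [a]_L = (2) + 2·(3) − (-2) + (1) = 11
  T: [P]_T + 2·[Q]_T − [ζ_2]_T + [a]_T = (-3) + 2·(-1) − (1) + (-2) = -8
Net dimensions [M² L¹¹ T⁻⁸] ≠ [1] — not dimensionless.

no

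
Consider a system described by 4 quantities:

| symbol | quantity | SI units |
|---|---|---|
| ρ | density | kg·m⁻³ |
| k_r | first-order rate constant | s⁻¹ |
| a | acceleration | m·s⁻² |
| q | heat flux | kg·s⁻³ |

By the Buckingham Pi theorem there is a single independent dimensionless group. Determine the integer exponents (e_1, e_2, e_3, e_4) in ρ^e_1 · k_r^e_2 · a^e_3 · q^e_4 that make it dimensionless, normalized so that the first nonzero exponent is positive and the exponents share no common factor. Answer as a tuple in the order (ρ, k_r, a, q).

M: e_1·(1) + e_2·(0) + e_3·(0) + e_4·(1) = 0
L: e_1·(-3) + e_2·(0) + e_3·(1) + e_4·(0) = 0
T: e_1·(0) + e_2·(-1) + e_3·(-2) + e_4·(-3) = 0
Solving this homogeneous linear system for the smallest-integer solution (first nonzero entry positive) gives (1, -3, 3, -1).

(1, -3, 3, -1)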